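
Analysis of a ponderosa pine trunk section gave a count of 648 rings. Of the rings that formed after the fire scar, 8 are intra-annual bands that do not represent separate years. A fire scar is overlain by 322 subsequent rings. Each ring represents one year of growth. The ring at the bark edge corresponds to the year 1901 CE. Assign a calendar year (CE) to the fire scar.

322 rings formed after the fire scar.
Excluding 8 false rings: 322 − 8 = 314.
1901 − 314 = 1587 CE.

1587 CE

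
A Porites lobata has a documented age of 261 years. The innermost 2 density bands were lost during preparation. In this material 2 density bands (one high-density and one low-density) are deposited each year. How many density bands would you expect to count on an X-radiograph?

Expected density bands: 261 × 2 = 522.
522 − 2 missed = 520 density bands expected in the prepared section.

520 density bands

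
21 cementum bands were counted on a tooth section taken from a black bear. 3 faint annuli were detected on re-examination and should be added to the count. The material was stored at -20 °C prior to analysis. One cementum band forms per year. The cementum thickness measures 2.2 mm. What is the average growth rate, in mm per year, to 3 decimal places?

0.092 mm per year

Correcting the raw count gives 21 + 3 = 24 true cementum bands.
2.2 mm over 24 years gives 2.2 / 24 ≈ 0.092 mm per year.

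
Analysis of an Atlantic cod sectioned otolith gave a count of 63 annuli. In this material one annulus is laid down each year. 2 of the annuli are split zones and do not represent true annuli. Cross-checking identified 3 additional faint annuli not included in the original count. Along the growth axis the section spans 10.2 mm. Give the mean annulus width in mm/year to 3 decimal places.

After corrections the count is 63 − 2 + 3 = 64 annuli.
Extension rate ≈ 10.2 / 64 = 0.159 mm/year.

0.159 mm/year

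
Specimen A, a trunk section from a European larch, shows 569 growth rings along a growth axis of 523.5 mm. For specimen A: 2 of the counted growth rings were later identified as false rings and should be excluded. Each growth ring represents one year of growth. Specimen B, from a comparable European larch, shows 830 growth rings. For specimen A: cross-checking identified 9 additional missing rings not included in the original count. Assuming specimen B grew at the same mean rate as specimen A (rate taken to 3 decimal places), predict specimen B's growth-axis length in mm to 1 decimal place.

754.5 mm

Specimen A: true growth ring count = 569 − 2 + 9 = 576.
A: Mean rate = 523.5 mm / 576 years ≈ 0.909 mm per year.
Length of B = 0.909 × 830 = 754.5 mm.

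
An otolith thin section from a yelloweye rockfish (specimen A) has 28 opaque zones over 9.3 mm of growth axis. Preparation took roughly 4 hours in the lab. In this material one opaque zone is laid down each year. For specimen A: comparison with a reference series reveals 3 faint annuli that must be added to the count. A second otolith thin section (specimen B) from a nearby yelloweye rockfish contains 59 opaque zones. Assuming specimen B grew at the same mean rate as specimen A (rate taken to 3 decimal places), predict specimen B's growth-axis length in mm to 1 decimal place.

Specimen A: correcting the raw count gives 28 + 3 = 31 true opaque zones.
A: Mean rate = 9.3 mm / 31 years ≈ 0.300 mm per year.
Length of B = 0.300 × 59 = 17.7 mm.

17.7 mm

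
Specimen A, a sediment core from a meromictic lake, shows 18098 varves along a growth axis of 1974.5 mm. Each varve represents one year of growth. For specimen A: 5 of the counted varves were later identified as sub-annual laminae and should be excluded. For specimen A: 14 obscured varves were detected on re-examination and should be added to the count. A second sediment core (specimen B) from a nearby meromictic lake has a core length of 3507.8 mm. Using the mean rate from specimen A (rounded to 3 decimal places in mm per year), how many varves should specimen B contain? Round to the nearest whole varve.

32182 varves

Specimen A: adjusted count: 18098 − 5 + 14 = 18107 varves.
A: 1974.5 mm over 18107 years gives 1974.5 / 18107 ≈ 0.109 mm/year.
For B, 3507.8 / 0.109 = 32181.65 years ≈ 32182 varves.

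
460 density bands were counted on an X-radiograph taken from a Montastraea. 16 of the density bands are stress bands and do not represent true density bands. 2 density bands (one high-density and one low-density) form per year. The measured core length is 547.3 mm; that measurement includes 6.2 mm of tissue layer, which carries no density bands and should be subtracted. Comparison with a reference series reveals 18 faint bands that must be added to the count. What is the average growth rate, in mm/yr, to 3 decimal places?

True density band count = 460 − 16 + 18 = 462.
With 2 density bands per year, 462 / 2 = 231 years.
The growth record spans 547.3 − 6.2 = 541.1 mm.
Extension rate ≈ 541.1 / 231 = 2.342 mm/yr.

2.342 mm/yr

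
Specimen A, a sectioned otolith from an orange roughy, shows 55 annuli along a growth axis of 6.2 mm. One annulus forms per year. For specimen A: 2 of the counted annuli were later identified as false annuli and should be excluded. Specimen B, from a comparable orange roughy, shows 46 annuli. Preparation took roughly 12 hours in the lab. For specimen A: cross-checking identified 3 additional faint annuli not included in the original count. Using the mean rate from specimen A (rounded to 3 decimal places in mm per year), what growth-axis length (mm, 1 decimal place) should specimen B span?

Specimen A: after corrections the count is 55 − 2 + 3 = 56 annuli.
A: 6.2 mm over 56 years gives 6.2 / 56 ≈ 0.111 mm/yr.
B's length ≈ 0.111 × 46 = 5.1 mm.

5.1 mm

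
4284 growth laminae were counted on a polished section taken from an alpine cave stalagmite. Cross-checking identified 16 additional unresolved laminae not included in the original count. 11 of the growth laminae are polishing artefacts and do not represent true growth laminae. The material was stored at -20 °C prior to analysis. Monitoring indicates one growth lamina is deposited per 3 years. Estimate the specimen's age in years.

After corrections the count is 4284 − 11 + 16 = 4289 growth laminae.
Multiplying by 3 years per growth lamina: 4289 × 3 = 12867 years.

12867 yr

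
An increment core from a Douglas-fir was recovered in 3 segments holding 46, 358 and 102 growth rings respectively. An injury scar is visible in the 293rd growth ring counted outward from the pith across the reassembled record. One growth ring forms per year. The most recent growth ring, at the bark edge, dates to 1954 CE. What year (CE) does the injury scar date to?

1741 CE

Total growth rings = 46 + 358 + 102 = 506.
Between growth ring 293 and the bark edge there are 506 − 293 = 213 growth rings.
The growth ring at the bark edge is 1954 CE, so the injury scar dates to 1954 − 213 = 1741 CE.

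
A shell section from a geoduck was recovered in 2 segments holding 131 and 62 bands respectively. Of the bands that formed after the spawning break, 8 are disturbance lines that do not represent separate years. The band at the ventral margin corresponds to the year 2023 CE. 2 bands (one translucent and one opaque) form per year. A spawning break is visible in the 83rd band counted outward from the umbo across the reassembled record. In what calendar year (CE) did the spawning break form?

Total bands = 131 + 62 = 193.
193 − 83 = 110 bands lie beyond the spawning break toward the ventral margin.
Excluding 8 false bands: 110 − 8 = 102.
102 bands at 2 per year is 102 / 2 = 51 years.
The band at the ventral margin is 2023 CE, so the spawning break dates to 2023 − 51 = 1972 CE.

1972 CE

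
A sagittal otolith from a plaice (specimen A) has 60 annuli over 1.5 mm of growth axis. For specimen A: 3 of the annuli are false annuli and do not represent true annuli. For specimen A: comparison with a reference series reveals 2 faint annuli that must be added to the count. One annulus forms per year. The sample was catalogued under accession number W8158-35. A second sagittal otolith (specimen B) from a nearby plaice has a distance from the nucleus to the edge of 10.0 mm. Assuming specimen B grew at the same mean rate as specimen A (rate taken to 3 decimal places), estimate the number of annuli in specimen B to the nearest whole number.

Specimen A: adjusted count: 60 − 3 + 2 = 59 annuli.
A: 1.5 mm over 59 years gives 1.5 / 59 ≈ 0.025 mm/year.
B spans 10.0 / 0.025 = 400.00 years ≈ 400 annuli.

400 annuli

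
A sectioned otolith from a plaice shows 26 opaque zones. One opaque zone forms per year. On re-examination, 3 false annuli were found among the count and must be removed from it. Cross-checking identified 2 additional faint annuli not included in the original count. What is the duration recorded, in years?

Adjusted count: 26 − 3 + 2 = 25 opaque zones.
With a one-to-one opaque zone periodicity this is 25 years.

25 years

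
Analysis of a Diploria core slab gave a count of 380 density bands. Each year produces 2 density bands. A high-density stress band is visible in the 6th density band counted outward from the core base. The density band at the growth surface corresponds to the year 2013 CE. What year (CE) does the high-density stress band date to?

1826 CE

The high-density stress band sits at density band 6 from the core base, so 380 − 6 = 374 density bands formed after it.
374 density bands at 2 per year is 374 / 2 = 187 years.
2013 − 187 = 1826 CE.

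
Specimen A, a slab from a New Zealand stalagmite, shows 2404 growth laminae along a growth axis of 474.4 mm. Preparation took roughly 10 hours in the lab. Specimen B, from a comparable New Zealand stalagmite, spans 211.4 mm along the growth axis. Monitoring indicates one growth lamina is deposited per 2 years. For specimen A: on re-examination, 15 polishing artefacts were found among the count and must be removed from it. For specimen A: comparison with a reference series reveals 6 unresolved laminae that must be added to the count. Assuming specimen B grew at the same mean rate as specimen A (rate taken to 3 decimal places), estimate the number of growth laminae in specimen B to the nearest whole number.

Specimen A: adjusted count: 2404 − 15 + 6 = 2395 growth laminae.
Specimen A: 2395 growth laminae at 2 years each span 2395 × 2 = 4790 years.
A: Mean rate = 474.4 mm / 4790 years ≈ 0.099 mm/yr.
For B, 211.4 / 0.099 = 2135.35 years; at 2 years per growth lamina that is 2135.35 / 2 ≈ 1068 growth laminae.

1068 growth laminae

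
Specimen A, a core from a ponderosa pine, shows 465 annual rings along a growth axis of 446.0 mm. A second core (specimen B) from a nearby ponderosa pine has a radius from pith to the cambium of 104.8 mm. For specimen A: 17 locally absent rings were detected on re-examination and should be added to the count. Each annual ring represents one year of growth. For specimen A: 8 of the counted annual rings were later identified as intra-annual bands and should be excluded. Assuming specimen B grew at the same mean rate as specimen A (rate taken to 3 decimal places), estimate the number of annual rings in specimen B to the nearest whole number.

Specimen A: correcting the raw count gives 465 − 8 + 17 = 474 true annual rings.
A: Extension rate ≈ 446.0 / 474 = 0.941 mm/yr.
Specimen B: 104.8 mm / 0.941 mm per year = 111.37 years ≈ 111 annual rings.

111 annual rings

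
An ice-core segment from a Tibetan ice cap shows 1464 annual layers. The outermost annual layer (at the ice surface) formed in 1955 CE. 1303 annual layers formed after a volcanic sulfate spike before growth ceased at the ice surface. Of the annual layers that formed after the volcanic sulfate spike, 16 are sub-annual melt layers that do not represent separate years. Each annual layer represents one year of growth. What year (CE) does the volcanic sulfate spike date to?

668 CE

1303 annual layers post-date the volcanic sulfate spike.
1303 − 16 false = 1287 true annual layers after the volcanic sulfate spike.
Counting back 1287 years from 1955 CE places the volcanic sulfate spike in 1955 − 1287 = 668 CE.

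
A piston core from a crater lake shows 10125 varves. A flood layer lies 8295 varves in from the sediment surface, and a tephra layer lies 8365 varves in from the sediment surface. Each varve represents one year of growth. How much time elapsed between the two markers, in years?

70 years

The two markers are separated by 8365 − 8295 = 70 varves.
One varve per year makes the interval 70 years.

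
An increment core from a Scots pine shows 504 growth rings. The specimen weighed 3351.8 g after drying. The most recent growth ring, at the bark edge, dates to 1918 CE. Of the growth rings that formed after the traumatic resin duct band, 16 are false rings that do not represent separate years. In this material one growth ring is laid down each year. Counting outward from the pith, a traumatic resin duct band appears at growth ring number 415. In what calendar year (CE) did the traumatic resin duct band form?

The traumatic resin duct band sits at growth ring 415 from the pith, so 504 − 415 = 89 growth rings formed after it.
89 − 16 false = 73 true growth rings after the traumatic resin duct band.
The growth ring at the bark edge is 1918 CE, so the traumatic resin duct band dates to 1918 − 73 = 1845 CE.

1845 CE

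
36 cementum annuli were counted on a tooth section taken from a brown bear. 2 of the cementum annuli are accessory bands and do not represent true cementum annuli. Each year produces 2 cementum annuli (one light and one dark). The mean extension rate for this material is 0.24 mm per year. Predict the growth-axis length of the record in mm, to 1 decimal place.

Correcting the raw count gives 36 − 2 = 34 true cementum annuli.
Dividing by 2 cementum annuli per year: 34 / 2 = 17 years.
Predicted length = 0.24 mm/year × 17 years = 4.1 mm.

4.1 mm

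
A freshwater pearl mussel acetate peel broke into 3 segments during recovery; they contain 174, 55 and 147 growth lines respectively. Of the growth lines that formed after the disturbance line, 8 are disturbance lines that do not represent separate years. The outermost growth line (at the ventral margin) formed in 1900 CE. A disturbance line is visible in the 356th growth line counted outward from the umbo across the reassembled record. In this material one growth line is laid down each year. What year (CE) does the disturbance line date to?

Total growth lines = 174 + 55 + 147 = 376.
376 − 356 = 20 growth lines lie beyond the disturbance line toward the ventral margin.
Removing the 8 false growth lines leaves 20 − 8 = 12 true growth lines beyond the disturbance line.
Counting back 12 years from 1900 CE places the disturbance line in 1900 − 12 = 1888 CE.

1888 CE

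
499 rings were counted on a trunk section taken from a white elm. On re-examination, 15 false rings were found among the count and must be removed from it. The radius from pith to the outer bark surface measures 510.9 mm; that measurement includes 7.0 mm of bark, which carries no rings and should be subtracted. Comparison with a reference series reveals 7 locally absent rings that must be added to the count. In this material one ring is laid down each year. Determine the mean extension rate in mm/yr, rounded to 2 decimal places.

After corrections the count is 499 − 15 + 7 = 491 rings.
Removing the 7.0 mm offcut leaves 510.9 − 7.0 = 503.9 mm.
503.9 mm over 491 years gives 503.9 / 491 ≈ 1.03 mm/yr.

1.03 mm/yr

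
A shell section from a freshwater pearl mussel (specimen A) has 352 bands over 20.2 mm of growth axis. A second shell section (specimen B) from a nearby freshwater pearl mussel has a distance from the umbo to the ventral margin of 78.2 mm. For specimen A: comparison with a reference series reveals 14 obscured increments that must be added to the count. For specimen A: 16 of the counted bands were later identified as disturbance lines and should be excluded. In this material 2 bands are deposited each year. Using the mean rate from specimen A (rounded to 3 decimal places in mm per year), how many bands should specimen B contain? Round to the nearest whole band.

1360 bands

Specimen A: adjusted count: 352 − 16 + 14 = 350 bands.
Specimen A: with 2 bands per year, 350 / 2 = 175 years.
A: Mean rate = 20.2 mm / 175 years ≈ 0.115 mm/year.
B spans 78.2 / 0.115 = 680.00 years; at 2 bands per year that is 680.00 × 2 ≈ 1360 bands.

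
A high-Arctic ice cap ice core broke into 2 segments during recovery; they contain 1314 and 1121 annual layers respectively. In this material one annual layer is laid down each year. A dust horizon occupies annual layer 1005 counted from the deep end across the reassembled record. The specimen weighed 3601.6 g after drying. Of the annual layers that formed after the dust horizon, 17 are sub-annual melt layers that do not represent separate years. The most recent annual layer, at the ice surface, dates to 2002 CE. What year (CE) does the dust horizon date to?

Total annual layers = 1314 + 1121 = 2435.
2435 − 1005 = 1430 annual layers lie beyond the dust horizon toward the ice surface.
Excluding 17 false annual layers: 1430 − 17 = 1413.
2002 − 1413 = 589 CE.

589 CE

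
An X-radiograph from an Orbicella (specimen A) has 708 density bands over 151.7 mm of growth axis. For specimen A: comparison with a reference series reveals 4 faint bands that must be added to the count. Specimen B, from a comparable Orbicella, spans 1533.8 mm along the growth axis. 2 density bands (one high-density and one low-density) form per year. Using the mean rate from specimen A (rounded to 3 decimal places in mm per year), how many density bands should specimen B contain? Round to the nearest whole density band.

7201 density bands

Specimen A: adjusted count: 708 + 4 = 712 density bands.
Specimen A: 712 density bands at 2 per year is 712 / 2 = 356 years.
A: 151.7 mm over 356 years gives 151.7 / 356 ≈ 0.426 mm/year.
Specimen B: 1533.8 mm / 0.426 mm per year = 3600.47 years; at 2 density bands per year that is 3600.47 × 2 ≈ 7201 density bands.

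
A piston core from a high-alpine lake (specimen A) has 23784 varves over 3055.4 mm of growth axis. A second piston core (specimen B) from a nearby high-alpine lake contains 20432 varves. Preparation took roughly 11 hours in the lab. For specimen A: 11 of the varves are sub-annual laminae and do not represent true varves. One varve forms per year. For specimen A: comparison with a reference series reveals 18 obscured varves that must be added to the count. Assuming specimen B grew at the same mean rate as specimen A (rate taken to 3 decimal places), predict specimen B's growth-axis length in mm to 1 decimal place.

2615.3 mm

Specimen A: true varve count = 23784 − 11 + 18 = 23791.
A: Mean rate = 3055.4 mm / 23791 years ≈ 0.128 mm per year.
For B, 0.128 mm/year × 20432 years = 2615.3 mm.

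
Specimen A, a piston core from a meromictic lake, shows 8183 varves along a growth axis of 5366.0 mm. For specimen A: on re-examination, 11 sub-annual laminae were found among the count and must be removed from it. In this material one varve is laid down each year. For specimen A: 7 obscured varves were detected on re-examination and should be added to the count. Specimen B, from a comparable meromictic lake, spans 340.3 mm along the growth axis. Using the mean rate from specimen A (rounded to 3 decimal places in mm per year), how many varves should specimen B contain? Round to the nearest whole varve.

519 varves

Specimen A: adjusted count: 8183 − 11 + 7 = 8179 varves.
A: Extension rate ≈ 5366.0 / 8179 = 0.656 mm/yr.
Specimen B: 340.3 mm / 0.656 mm per year = 518.75 years ≈ 519 varves.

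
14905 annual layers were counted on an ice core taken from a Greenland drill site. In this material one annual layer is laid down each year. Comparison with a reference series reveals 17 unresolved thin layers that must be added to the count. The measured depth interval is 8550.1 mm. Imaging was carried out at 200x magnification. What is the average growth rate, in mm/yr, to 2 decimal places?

Adjusted count: 14905 + 17 = 14922 annual layers.
Extension rate ≈ 8550.1 / 14922 = 0.57 mm/yr.

0.57 mm/yr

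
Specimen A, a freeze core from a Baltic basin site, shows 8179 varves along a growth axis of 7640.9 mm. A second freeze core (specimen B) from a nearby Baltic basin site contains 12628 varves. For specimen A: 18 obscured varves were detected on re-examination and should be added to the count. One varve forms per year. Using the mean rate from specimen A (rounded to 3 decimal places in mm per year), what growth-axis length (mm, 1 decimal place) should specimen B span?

11769.3 mm

Specimen A: after corrections the count is 8179 + 18 = 8197 varves.
A: 7640.9 mm over 8197 years gives 7640.9 / 8197 ≈ 0.932 mm/year.
B's length ≈ 0.932 × 12628 = 11769.3 mm.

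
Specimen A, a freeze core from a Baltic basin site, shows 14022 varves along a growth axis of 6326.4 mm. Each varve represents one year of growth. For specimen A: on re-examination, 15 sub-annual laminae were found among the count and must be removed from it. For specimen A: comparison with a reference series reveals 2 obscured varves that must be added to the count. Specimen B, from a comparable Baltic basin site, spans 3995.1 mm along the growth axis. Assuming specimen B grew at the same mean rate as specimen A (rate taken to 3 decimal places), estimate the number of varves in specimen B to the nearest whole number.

8839 varves

Specimen A: correcting the raw count gives 14022 − 15 + 2 = 14009 true varves.
A: 6326.4 mm over 14009 years gives 6326.4 / 14009 ≈ 0.452 mm per year.
B spans 3995.1 / 0.452 = 8838.72 years ≈ 8839 varves.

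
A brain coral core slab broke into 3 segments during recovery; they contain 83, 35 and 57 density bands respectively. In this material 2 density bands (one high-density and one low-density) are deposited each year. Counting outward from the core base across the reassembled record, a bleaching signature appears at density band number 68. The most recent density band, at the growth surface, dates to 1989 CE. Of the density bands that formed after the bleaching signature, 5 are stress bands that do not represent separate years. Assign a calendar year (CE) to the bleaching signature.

Total density bands = 83 + 35 + 57 = 175.
The bleaching signature sits at density band 68 from the core base, so 175 − 68 = 107 density bands formed after it.
Removing the 5 false density bands leaves 107 − 5 = 102 true density bands beyond the bleaching signature.
102 density bands at 2 per year is 102 / 2 = 51 years.
The density band at the growth surface is 1989 CE, so the bleaching signature dates to 1989 − 51 = 1938 CE.

1938 CE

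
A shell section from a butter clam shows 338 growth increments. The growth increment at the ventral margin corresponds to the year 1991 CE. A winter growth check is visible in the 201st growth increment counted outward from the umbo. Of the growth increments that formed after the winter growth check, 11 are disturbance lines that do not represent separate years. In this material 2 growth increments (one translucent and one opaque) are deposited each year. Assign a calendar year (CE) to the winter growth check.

The winter growth check sits at growth increment 201 from the umbo, so 338 − 201 = 137 growth increments formed after it.
137 − 11 false = 126 true growth increments after the winter growth check.
126 growth increments at 2 per year is 126 / 2 = 63 years.
The growth increment at the ventral margin is 1991 CE, so the winter growth check dates to 1991 − 63 = 1928 CE.

1928 CE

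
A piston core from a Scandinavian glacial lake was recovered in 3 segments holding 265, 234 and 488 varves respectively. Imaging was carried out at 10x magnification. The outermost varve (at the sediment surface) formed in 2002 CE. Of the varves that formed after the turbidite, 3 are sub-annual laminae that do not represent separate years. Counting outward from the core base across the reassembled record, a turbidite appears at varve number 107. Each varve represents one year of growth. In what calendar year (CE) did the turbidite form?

Total varves = 265 + 234 + 488 = 987.
Between varve 107 and the sediment surface there are 987 − 107 = 880 varves.
Removing the 3 false varves leaves 880 − 3 = 877 true varves beyond the turbidite.
2002 − 877 = 1125 CE.

1125 CE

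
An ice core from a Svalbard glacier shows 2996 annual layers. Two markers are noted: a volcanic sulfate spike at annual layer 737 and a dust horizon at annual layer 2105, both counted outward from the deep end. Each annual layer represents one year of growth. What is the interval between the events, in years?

Separation: 2105 − 737 = 1368 annual layers.
One annual layer per year makes the interval 1368 years.

1368 yr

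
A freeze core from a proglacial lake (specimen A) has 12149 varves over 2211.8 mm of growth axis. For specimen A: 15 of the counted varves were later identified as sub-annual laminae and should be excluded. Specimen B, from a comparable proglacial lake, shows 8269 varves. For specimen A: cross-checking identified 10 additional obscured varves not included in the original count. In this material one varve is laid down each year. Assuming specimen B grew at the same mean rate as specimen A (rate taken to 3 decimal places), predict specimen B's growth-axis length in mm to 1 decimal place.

1505.0 mm

Specimen A: after corrections the count is 12149 − 15 + 10 = 12144 varves.
A: Mean rate = 2211.8 mm / 12144 years ≈ 0.182 mm per year.
Length of B = 0.182 × 8269 = 1505.0 mm.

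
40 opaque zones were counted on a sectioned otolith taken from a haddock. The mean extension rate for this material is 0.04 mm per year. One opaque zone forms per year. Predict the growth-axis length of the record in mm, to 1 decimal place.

1.6 mm

The record spans 40 years at 0.04 mm per year.
Length ≈ 0.04 × 40 = 1.6 mm.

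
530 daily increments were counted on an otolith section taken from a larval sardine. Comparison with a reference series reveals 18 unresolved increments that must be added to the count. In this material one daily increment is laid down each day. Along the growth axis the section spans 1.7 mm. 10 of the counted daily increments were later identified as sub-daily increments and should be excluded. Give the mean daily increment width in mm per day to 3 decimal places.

True daily increment count = 530 − 10 + 18 = 538.
1.7 mm over 538 days gives 1.7 / 538 ≈ 0.003 mm per day.

0.003 mm per day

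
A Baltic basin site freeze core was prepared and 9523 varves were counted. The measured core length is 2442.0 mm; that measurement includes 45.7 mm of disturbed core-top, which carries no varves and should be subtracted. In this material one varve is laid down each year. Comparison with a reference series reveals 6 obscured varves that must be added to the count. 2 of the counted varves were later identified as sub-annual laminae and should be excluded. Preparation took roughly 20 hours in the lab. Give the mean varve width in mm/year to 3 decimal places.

0.252 mm/year

Adjusted count: 9523 − 2 + 6 = 9527 varves.
The growth record spans 2442.0 − 45.7 = 2396.3 mm.
2396.3 mm over 9527 years gives 2396.3 / 9527 ≈ 0.252 mm/year.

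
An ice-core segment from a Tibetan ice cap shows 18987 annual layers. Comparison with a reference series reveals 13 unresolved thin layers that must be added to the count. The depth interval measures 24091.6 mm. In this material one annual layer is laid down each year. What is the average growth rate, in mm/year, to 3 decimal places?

Correcting the raw count gives 18987 + 13 = 19000 true annual layers.
Mean rate = 24091.6 mm / 19000 years ≈ 1.268 mm/year.

1.268 mm/year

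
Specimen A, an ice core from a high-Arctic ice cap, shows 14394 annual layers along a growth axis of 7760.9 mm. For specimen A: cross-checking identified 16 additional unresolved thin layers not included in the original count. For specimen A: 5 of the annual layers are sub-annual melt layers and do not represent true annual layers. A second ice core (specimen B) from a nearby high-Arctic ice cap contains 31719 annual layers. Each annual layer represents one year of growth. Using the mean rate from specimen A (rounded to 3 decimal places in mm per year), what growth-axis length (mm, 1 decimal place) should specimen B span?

17096.5 mm

Specimen A: correcting the raw count gives 14394 − 5 + 16 = 14405 true annual layers.
A: 7760.9 mm over 14405 years gives 7760.9 / 14405 ≈ 0.539 mm per year.
For B, 0.539 mm/year × 31719 years = 17096.5 mm.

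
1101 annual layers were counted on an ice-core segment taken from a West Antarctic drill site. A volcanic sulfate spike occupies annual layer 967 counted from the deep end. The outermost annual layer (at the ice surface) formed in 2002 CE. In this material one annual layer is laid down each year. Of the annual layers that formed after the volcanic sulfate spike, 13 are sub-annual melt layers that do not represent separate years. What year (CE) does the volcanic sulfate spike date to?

The volcanic sulfate spike sits at annual layer 967 from the deep end, so 1101 − 967 = 134 annual layers formed after it.
Excluding 13 false annual layers: 134 − 13 = 121.
Counting back 121 years from 2002 CE places the volcanic sulfate spike in 2002 − 121 = 1881 CE.

1881 CE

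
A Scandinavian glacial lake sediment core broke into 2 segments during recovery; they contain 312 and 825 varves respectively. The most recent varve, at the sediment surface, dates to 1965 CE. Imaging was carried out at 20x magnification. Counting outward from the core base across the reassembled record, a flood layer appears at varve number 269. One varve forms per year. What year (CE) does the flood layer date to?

Total varves = 312 + 825 = 1137.
1137 − 269 = 868 varves lie beyond the flood layer toward the sediment surface.
Counting back 868 years from 1965 CE places the flood layer in 1965 − 868 = 1097 CE.

1097 CE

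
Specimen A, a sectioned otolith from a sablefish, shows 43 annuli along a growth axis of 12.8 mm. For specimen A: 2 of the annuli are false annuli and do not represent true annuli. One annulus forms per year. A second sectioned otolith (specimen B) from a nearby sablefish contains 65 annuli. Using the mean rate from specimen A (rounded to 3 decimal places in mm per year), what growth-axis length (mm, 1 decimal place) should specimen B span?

Specimen A: true annulus count = 43 − 2 = 41.
A: 12.8 mm over 41 years gives 12.8 / 41 ≈ 0.312 mm/yr.
For B, 0.312 mm/year × 65 years = 20.3 mm.

20.3 mm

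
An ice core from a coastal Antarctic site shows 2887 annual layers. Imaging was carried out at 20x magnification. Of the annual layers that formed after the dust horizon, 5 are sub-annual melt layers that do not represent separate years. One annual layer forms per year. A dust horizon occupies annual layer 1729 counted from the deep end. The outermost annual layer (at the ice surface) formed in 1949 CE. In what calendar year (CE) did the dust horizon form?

796 CE

The dust horizon sits at annual layer 1729 from the deep end, so 2887 − 1729 = 1158 annual layers formed after it.
Removing the 5 false annual layers leaves 1158 − 5 = 1153 true annual layers beyond the dust horizon.
Counting back 1153 years from 1949 CE places the dust horizon in 1949 − 1153 = 796 CE.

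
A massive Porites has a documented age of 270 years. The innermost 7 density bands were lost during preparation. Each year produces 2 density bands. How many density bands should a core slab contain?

With 2 density bands per year, 270 years would produce 270 × 2 = 540 density bands.
540 − 7 missed = 533 density bands expected in the prepared section.

533 density bands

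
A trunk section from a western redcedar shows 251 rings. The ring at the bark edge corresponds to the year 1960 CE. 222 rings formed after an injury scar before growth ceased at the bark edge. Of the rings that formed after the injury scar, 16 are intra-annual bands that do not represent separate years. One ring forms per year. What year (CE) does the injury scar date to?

There are 222 rings younger than the injury scar.
222 − 16 false = 206 true rings after the injury scar.
Counting back 206 years from 1960 CE places the injury scar in 1960 − 206 = 1754 CE.

1754 CE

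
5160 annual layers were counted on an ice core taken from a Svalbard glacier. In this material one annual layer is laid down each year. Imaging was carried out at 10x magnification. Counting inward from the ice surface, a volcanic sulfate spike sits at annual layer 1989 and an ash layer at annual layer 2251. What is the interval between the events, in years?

The two markers are separated by 2251 − 1989 = 262 annual layers.
One annual layer per year makes the interval 262 years.

262 years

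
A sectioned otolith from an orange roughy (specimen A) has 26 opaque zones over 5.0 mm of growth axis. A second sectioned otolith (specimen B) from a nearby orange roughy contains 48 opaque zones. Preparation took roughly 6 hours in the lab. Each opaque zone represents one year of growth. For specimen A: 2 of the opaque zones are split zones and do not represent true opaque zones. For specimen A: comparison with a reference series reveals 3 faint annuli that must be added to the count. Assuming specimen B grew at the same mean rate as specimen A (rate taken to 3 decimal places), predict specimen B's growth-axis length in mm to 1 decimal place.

Specimen A: correcting the raw count gives 26 − 2 + 3 = 27 true opaque zones.
A: 5.0 mm over 27 years gives 5.0 / 27 ≈ 0.185 mm/yr.
B's length ≈ 0.185 × 48 = 8.9 mm.

8.9 mm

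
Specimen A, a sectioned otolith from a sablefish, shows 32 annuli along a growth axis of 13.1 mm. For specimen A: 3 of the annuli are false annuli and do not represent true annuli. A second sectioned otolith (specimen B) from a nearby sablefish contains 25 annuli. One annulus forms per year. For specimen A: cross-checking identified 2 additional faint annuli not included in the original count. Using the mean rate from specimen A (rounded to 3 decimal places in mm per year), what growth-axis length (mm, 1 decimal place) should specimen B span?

10.6 mm

Specimen A: adjusted count: 32 − 3 + 2 = 31 annuli.
A: Extension rate ≈ 13.1 / 31 = 0.423 mm/yr.
Length of B = 0.423 × 25 = 10.6 mm.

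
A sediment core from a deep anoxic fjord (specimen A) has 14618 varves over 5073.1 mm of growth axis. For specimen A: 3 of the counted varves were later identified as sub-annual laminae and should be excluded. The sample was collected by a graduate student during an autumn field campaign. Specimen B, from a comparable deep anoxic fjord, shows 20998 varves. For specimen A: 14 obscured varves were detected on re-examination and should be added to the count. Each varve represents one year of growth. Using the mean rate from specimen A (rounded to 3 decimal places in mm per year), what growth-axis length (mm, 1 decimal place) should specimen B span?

Specimen A: adjusted count: 14618 − 3 + 14 = 14629 varves.
A: 5073.1 mm over 14629 years gives 5073.1 / 14629 ≈ 0.347 mm/year.
For B, 0.347 mm/year × 20998 years = 7286.3 mm.

7286.3 mm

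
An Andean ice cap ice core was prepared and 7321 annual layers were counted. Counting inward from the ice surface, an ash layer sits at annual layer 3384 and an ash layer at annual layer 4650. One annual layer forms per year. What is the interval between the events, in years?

1266 years

Separation: 4650 − 3384 = 1266 annual layers.
One annual layer per year makes the interval 1266 years.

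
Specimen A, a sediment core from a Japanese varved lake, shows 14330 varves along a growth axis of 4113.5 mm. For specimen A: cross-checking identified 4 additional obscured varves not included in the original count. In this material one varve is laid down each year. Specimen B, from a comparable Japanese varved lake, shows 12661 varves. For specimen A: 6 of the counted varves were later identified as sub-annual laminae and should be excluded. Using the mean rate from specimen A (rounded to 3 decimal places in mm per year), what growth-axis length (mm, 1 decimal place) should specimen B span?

Specimen A: correcting the raw count gives 14330 − 6 + 4 = 14328 true varves.
A: 4113.5 mm over 14328 years gives 4113.5 / 14328 ≈ 0.287 mm/yr.
B's length ≈ 0.287 × 12661 = 3633.7 mm.

3633.7 mm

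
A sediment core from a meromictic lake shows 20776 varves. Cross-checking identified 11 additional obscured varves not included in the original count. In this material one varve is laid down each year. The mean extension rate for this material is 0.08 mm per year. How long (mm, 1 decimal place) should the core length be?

True varve count = 20776 + 11 = 20787.
Length ≈ 0.08 × 20787 = 1663.0 mm.

1663.0 mm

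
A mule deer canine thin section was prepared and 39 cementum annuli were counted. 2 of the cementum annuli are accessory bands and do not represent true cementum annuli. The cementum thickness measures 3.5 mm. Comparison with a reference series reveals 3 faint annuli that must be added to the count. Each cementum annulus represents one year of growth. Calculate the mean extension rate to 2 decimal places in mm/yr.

0.09 mm/yr

Adjusted count: 39 − 2 + 3 = 40 cementum annuli.
Extension rate ≈ 3.5 / 40 = 0.09 mm/yr.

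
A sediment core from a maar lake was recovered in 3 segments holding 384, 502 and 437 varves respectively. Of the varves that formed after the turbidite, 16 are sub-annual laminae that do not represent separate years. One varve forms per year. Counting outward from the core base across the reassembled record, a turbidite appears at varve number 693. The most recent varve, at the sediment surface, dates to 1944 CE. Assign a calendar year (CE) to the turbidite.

Total varves = 384 + 502 + 437 = 1323.
Between varve 693 and the sediment surface there are 1323 − 693 = 630 varves.
630 − 16 false = 614 true varves after the turbidite.
The varve at the sediment surface is 1944 CE, so the turbidite dates to 1944 − 614 = 1330 CE.

1330 CE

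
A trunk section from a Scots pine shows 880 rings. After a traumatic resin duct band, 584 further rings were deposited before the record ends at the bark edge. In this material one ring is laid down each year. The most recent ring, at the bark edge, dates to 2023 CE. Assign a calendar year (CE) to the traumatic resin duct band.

1439 CE

584 rings formed after the traumatic resin duct band.
The ring at the bark edge is 2023 CE, so the traumatic resin duct band dates to 2023 − 584 = 1439 CE.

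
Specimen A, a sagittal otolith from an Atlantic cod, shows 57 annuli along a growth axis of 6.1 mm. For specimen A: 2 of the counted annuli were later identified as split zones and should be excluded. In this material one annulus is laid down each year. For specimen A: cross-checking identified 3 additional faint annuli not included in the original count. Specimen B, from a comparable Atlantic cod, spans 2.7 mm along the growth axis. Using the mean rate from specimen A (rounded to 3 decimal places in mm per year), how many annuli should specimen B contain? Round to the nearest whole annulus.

Specimen A: adjusted count: 57 − 2 + 3 = 58 annuli.
A: Extension rate ≈ 6.1 / 58 = 0.105 mm/year.
B spans 2.7 / 0.105 = 25.71 years ≈ 26 annuli.

26 annuli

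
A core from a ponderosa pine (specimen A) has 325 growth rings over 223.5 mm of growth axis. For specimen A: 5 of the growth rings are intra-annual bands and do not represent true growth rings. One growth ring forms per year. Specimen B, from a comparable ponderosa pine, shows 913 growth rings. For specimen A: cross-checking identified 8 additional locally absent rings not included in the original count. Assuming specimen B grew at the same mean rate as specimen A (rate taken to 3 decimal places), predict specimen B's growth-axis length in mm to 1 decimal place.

Specimen A: adjusted count: 325 − 5 + 8 = 328 growth rings.
A: Mean rate = 223.5 mm / 328 years ≈ 0.681 mm per year.
B's length ≈ 0.681 × 913 = 621.8 mm.

621.8 mm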